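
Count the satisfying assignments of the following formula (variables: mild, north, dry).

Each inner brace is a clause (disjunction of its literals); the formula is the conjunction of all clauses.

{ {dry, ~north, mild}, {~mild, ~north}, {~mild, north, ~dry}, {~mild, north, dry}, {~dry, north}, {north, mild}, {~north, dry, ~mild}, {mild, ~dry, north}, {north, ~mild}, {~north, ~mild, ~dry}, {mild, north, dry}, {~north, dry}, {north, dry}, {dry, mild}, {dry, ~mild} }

1

There are 2^3 = 8 truth assignments over (mild, north, dry).
Check each against the 15 clauses (columns in the order mild, north, dry):
  F F F  ✗ fails (north | mild)
  F F T  ✗ fails (~dry | north)
  F T F  ✗ fails (dry | ~north | mild)
  F T T  ✓ satisfies all
  T F F  ✗ fails (~mild | north | dry)
  T F T  ✗ fails (~mild | north | ~dry)
  T T F  ✗ fails (~mild | ~north)
  T T T  ✗ fails (~mild | ~north)
1 of the 8 rows is a model.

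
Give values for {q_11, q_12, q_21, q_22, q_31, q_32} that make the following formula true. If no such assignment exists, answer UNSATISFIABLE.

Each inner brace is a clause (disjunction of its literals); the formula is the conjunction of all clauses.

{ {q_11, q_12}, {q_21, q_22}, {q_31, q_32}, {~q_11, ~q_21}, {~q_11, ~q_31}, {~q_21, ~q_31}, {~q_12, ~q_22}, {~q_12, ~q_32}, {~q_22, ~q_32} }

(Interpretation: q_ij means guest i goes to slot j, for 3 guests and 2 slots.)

Suppose q_11 = 1.
The clause (~q_21) is unit, so q_21 = 0.
The clause (q_22) is unit, so q_22 = 1.
The clause (~q_31) is unit, so q_31 = 0.
The clause (q_32) is unit, so q_32 = 1.
That conflicts with the unit clause (~q_32).
Backtrack on q_11: now try q_11 = 0.
The clause (q_12) is unit, so q_12 = 1.
The clause (~q_22) is unit, so q_22 = 0.
The clause (q_21) is unit, so q_21 = 1.
The clause (~q_31) is unit, so q_31 = 0.
The clause (q_32) is unit, so q_32 = 1.
That conflicts with the unit clause (~q_32).
Either choice for q_11 ends in contradiction.

UNSATISFIABLE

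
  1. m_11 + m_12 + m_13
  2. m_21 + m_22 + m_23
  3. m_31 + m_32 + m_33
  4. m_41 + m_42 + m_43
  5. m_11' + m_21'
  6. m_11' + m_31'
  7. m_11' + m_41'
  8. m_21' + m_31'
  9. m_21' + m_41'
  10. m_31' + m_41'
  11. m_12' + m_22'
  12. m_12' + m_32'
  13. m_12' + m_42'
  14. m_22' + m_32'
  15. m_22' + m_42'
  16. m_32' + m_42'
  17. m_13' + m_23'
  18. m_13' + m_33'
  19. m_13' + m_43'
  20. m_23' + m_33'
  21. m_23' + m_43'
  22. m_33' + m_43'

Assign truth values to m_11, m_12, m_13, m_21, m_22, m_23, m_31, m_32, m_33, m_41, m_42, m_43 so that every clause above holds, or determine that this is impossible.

Branch on m_11: set m_11 = 0.
Branch on m_12: set m_12 = 1.
(m_22') alone gives m_22 = 0.
(m_32') alone gives m_32 = 0.
(m_42') alone gives m_42 = 0.
Branch on m_21: set m_21 = 1.
(m_31') alone gives m_31 = 0.
(m_33) alone gives m_33 = 1.
(m_41') alone gives m_41 = 0.
(m_43) alone gives m_43 = 1.
Now (m_43') is unsatisfied and unit — conflict.
So m_21 must be the other value — set m_21 = 0.
(m_23) alone gives m_23 = 1.
(m_13') alone gives m_13 = 0.
(m_33') alone gives m_33 = 0.
(m_31) alone gives m_31 = 1.
(m_41') alone gives m_41 = 0.
(m_43) alone gives m_43 = 1.
Now (m_43') is unsatisfied and unit — conflict.
Either choice for m_21 ends in contradiction.
So m_12 must be the other value — set m_12 = 0.
(m_13) alone gives m_13 = 1.
(m_23') alone gives m_23 = 0.
(m_33') alone gives m_33 = 0.
(m_43') alone gives m_43 = 0.
Branch on m_21: set m_21 = 1.
(m_31') alone gives m_31 = 0.
(m_32) alone gives m_32 = 1.
(m_41') alone gives m_41 = 0.
(m_42) alone gives m_42 = 1.
Now (m_42') is unsatisfied and unit — conflict.
So m_21 must be the other value — set m_21 = 0.
(m_22) alone gives m_22 = 1.
(m_32') alone gives m_32 = 0.
(m_31) alone gives m_31 = 1.
(m_41') alone gives m_41 = 0.
(m_42) alone gives m_42 = 1.
Now (m_42') is unsatisfied and unit — conflict.
Either choice for m_21 ends in contradiction.
Either choice for m_12 ends in contradiction.
So m_11 must be the other value — set m_11 = 1.
(m_21') alone gives m_21 = 0.
(m_31') alone gives m_31 = 0.
(m_41') alone gives m_41 = 0.
Branch on m_22: set m_22 = 1.
(m_12') alone gives m_12 = 0.
(m_32') alone gives m_32 = 0.
(m_33) alone gives m_33 = 1.
(m_42') alone gives m_42 = 0.
(m_43) alone gives m_43 = 1.
Now (m_43') is unsatisfied and unit — conflict.
So m_22 must be the other value — set m_22 = 0.
(m_23) alone gives m_23 = 1.
(m_13') alone gives m_13 = 0.
(m_33') alone gives m_33 = 0.
(m_32) alone gives m_32 = 1.
(m_12') alone gives m_12 = 0.
(m_42') alone gives m_42 = 0.
(m_43) alone gives m_43 = 1.
Now (m_43') is unsatisfied and unit — conflict.
Either choice for m_22 ends in contradiction.
Either choice for m_11 ends in contradiction.

UNSATISFIABLE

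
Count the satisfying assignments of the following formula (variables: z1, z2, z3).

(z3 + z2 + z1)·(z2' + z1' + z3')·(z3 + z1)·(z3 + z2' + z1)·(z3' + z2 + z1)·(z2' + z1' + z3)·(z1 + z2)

There are 2^3 = 8 truth assignments over (z1, z2, z3).
Split on z1. With z1 = 1, the clauses containing z1 are satisfied and z1' drops from the rest; 2 of the 2^2 = 4 assignments to the other variables satisfy what remains.
With z1 = 0, by the same count on the reduced clause set, 1 assignment works.
Total: 2 + 1 = 3.

3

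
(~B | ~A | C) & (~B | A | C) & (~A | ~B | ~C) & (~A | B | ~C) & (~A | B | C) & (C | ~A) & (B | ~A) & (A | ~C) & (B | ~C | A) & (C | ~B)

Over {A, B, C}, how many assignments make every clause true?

There are 2^3 = 8 truth assignments over (A, B, C).
Split on C. With C = 1, the clauses containing C are satisfied and ~C drops from the rest; 0 of the 2^2 = 4 assignments to the other variables satisfy what remains.
With C = 0, by the same count on the reduced clause set, 1 assignment works.
Total: 0 + 1 = 1.

1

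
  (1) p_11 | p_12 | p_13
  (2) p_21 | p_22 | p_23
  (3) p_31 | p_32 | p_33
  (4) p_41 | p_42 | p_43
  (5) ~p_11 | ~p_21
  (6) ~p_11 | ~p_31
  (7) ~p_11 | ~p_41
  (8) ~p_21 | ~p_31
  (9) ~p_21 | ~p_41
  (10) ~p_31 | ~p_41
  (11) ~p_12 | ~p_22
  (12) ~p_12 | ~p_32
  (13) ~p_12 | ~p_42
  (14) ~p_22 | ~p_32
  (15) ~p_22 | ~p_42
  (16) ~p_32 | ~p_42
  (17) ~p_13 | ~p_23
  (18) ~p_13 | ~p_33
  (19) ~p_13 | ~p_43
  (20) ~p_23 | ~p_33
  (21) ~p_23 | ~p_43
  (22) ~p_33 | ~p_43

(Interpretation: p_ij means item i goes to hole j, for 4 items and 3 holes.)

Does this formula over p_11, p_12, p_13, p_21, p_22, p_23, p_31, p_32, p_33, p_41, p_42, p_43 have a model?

No, unsatisfiable

Try p_11 = 0.
Try p_12 = 1.
Unit clause (~p_22) forces p_22 = 0.
Unit clause (~p_32) forces p_32 = 0.
Unit clause (~p_42) forces p_42 = 0.
Try p_21 = 1.
Unit clause (~p_31) forces p_31 = 0.
Unit clause (p_33) forces p_33 = 1.
Unit clause (~p_41) forces p_41 = 0.
Unit clause (p_43) forces p_43 = 1.
That conflicts with the unit clause (~p_43).
Undo p_21 and try p_21 = 0.
Unit clause (p_23) forces p_23 = 1.
Unit clause (~p_13) forces p_13 = 0.
Unit clause (~p_33) forces p_33 = 0.
Unit clause (p_31) forces p_31 = 1.
Unit clause (~p_41) forces p_41 = 0.
Unit clause (p_43) forces p_43 = 1.
That conflicts with the unit clause (~p_43).
Either choice for p_21 ends in contradiction.
Undo p_12 and try p_12 = 0.
Unit clause (p_13) forces p_13 = 1.
Unit clause (~p_23) forces p_23 = 0.
Unit clause (~p_33) forces p_33 = 0.
Unit clause (~p_43) forces p_43 = 0.
Try p_21 = 1.
Unit clause (~p_31) forces p_31 = 0.
Unit clause (p_32) forces p_32 = 1.
Unit clause (~p_41) forces p_41 = 0.
Unit clause (p_42) forces p_42 = 1.
That conflicts with the unit clause (~p_42).
Undo p_21 and try p_21 = 0.
Unit clause (p_22) forces p_22 = 1.
Unit clause (~p_32) forces p_32 = 0.
Unit clause (p_31) forces p_31 = 1.
Unit clause (~p_41) forces p_41 = 0.
Unit clause (p_42) forces p_42 = 1.
That conflicts with the unit clause (~p_42).
Either choice for p_21 ends in contradiction.
Either choice for p_12 ends in contradiction.
Undo p_11 and try p_11 = 1.
Unit clause (~p_21) forces p_21 = 0.
Unit clause (~p_31) forces p_31 = 0.
Unit clause (~p_41) forces p_41 = 0.
Try p_22 = 1.
Unit clause (~p_12) forces p_12 = 0.
Unit clause (~p_32) forces p_32 = 0.
Unit clause (p_33) forces p_33 = 1.
Unit clause (~p_42) forces p_42 = 0.
Unit clause (p_43) forces p_43 = 1.
That conflicts with the unit clause (~p_43).
Undo p_22 and try p_22 = 0.
Unit clause (p_23) forces p_23 = 1.
Unit clause (~p_13) forces p_13 = 0.
Unit clause (~p_33) forces p_33 = 0.
Unit clause (p_32) forces p_32 = 1.
Unit clause (~p_12) forces p_12 = 0.
Unit clause (~p_42) forces p_42 = 0.
Unit clause (p_43) forces p_43 = 1.
That conflicts with the unit clause (~p_43).
Either choice for p_22 ends in contradiction.
Either choice for p_11 ends in contradiction.
No assignment satisfies every clause.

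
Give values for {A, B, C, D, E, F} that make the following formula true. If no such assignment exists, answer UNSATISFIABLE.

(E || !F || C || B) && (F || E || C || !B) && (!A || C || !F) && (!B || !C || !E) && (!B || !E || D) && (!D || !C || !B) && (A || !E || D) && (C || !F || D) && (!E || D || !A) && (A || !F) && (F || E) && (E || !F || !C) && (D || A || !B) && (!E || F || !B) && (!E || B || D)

Suppose A = false.
From the singleton clause (!F), F = false.
From the singleton clause (E), E = true.
From the singleton clause (D), D = true.
From the singleton clause (!B), B = false.
All clauses hold; C can take either value.

A=false,  B=false,  C=false,  D=true,  E=true,  F=false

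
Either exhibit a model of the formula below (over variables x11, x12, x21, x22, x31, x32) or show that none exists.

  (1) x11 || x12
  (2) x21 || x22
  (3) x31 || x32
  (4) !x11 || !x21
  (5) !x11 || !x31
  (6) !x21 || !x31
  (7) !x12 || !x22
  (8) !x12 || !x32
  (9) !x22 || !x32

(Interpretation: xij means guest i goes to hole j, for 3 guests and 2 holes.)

Case x11 = true:
Unit clause (!x21) forces x21 = false.
Unit clause (x22) forces x22 = true.
Unit clause (!x31) forces x31 = false.
Unit clause (x32) forces x32 = true.
But (!x32) is also a unit clause — contradiction.
Backtrack on x11: now try x11 = false.
Unit clause (x12) forces x12 = true.
Unit clause (!x22) forces x22 = false.
Unit clause (x21) forces x21 = true.
Unit clause (!x31) forces x31 = false.
Unit clause (x32) forces x32 = true.
But (!x32) is also a unit clause — contradiction.
Neither x11 = true nor x11 = false works.

UNSATISFIABLE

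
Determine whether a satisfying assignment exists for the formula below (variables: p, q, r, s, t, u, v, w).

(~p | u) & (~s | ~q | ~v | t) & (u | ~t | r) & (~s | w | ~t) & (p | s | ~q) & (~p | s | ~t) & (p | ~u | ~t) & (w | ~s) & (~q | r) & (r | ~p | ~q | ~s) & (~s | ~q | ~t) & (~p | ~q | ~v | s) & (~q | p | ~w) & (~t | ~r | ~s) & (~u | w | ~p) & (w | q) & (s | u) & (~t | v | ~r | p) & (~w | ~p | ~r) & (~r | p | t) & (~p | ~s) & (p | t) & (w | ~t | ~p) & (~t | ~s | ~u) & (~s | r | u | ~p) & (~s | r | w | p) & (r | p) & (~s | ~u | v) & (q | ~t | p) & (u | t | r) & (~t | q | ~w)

Branch on p: set p = 1.
(u) alone gives u = 1.
(w) alone gives w = 1.
(~r) alone gives r = 0.
(~q) alone gives q = 0.
(~s) alone gives s = 0.
(~t) alone gives t = 0.
Every clause is now satisfied; v is unconstrained.
A satisfying assignment: p=1; q=0; r=0; s=0; t=0; u=1; v=0; w=1.

Satisfiable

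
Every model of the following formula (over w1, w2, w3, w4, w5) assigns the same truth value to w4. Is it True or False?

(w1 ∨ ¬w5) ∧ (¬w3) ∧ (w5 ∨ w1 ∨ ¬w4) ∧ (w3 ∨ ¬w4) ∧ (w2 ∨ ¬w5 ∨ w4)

False

Suppose w4 = True.
(¬w3) alone gives w3 = False.
Now (w3) is unsatisfied and unit — conflict.
So every satisfying assignment has w4 = False.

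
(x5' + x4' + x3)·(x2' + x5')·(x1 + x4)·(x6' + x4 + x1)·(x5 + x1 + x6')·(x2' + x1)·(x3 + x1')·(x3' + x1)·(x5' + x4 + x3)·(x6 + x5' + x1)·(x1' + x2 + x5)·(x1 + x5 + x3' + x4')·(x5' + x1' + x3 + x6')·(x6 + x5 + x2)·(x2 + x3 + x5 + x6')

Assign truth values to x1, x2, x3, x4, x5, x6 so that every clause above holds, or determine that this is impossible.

Branch on x2: set x2 = 1.
(x5') alone gives x5 = 0.
(x1) alone gives x1 = 1.
(x3) alone gives x3 = 1.
No clause remains; x4, x6 are free.

x1=1; x2=1; x3=1; x4=1; x5=0; x6=1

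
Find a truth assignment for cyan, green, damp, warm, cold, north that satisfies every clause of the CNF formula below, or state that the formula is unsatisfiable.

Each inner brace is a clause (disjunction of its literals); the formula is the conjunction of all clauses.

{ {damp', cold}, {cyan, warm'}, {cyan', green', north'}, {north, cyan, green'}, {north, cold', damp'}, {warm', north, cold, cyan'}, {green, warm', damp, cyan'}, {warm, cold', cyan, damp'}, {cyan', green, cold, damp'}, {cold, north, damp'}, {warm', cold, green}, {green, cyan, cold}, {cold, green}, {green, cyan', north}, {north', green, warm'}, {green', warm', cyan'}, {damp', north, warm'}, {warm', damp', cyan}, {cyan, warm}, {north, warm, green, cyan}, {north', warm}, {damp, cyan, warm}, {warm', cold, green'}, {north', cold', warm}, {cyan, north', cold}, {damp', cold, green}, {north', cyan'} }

cyan ↦ 1; green ↦ 1; damp ↦ 0; warm ↦ 0; cold ↦ 1; north ↦ 0

Try damp = 0.
Try cyan = 1.
(north') alone gives north = 0.
(green) alone gives green = 1.
(warm') alone gives warm = 0.
No clause remains; cold is free.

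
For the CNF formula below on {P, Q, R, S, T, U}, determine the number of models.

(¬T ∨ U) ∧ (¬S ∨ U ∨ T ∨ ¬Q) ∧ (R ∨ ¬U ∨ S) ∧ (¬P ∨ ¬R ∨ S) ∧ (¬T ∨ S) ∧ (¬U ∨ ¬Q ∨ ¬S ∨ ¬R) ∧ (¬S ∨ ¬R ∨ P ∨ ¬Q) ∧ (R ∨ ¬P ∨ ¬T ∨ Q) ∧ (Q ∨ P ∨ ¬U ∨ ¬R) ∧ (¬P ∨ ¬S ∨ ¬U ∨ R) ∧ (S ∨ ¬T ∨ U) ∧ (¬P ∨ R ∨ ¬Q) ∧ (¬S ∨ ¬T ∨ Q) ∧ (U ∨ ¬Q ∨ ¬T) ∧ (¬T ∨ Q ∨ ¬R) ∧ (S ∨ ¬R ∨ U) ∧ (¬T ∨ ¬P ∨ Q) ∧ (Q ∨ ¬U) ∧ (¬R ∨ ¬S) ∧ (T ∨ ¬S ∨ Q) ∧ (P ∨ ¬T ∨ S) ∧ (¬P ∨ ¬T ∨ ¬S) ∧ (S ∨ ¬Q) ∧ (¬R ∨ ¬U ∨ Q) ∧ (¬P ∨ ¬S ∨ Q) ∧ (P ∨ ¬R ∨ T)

4

There are 2^6 = 64 truth assignments over (P, Q, R, S, T, U).
Split on R. With R = True, the clauses containing R are satisfied and ¬R drops from the rest; 0 of the 2^5 = 32 assignments to the other variables satisfy what remains.
With R = False, by the same count on the reduced clause set, 4 assignments work.
(One model: P=F, Q=F, R=F, S=F, T=F, U=F.)
Total: 0 + 4 = 4.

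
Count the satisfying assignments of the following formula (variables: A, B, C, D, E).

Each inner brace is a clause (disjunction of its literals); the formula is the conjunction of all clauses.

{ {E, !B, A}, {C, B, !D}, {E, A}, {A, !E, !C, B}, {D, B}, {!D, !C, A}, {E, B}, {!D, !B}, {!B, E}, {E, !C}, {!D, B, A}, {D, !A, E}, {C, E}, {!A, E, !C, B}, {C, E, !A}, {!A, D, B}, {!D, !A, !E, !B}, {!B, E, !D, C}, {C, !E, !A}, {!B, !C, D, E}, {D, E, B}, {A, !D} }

4

There are 2^5 = 32 truth assignments over (A, B, C, D, E).
Split on E. With E = true, the clauses containing E are satisfied and !E drops from the rest; 4 of the 2^4 = 16 assignments to the other variables satisfy what remains.
With E = false, by the same count on the reduced clause set, 0 assignments work.
(One model: A=F, B=T, C=F, D=F, E=T.)
Total: 4 + 0 = 4.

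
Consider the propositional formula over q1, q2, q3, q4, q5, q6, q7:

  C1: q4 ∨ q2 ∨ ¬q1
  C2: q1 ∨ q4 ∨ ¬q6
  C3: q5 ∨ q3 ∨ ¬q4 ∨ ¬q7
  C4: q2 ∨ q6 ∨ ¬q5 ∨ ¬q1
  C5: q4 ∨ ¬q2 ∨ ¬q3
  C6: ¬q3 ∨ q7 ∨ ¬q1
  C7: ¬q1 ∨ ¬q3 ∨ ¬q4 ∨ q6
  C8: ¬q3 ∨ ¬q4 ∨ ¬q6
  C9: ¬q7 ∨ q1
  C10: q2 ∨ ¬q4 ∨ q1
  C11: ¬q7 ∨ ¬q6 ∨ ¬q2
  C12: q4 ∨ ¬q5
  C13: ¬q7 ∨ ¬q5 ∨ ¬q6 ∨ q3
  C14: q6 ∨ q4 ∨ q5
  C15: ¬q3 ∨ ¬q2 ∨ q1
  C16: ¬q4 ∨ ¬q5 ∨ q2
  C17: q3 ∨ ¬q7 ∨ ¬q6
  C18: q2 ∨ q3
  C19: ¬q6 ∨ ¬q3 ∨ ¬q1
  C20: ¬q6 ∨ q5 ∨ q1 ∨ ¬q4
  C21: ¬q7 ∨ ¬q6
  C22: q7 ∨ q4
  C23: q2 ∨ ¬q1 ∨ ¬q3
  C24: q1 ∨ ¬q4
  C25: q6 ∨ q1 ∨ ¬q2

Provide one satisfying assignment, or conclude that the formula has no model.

Case q7 = False:
Unit clause (q4) forces q4 = True.
Unit clause (q1) forces q1 = True.
Unit clause (¬q3) forces q3 = False.
Unit clause (q2) forces q2 = True.
All clauses hold; q5, q6 can take either value.

q1=True,  q2=True,  q3=False,  q4=True,  q5=True,  q6=True,  q7=False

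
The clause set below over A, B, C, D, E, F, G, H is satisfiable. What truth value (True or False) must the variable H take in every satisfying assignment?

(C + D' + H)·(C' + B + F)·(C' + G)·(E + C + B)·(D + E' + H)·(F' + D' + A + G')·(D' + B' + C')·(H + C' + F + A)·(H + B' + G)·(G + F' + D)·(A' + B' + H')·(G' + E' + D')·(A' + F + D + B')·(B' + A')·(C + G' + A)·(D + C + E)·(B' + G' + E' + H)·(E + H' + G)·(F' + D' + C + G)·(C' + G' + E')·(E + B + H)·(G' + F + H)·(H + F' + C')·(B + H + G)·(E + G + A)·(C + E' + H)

True

Suppose H = 0.
Branch on C: set C = 1.
The clause (G) is unit, so G = 1.
The clause (E') is unit, so E = 0.
The clause (B) is unit, so B = 1.
The clause (D') is unit, so D = 0.
The clause (A') is unit, so A = 0.
The clause (F) is unit, so F = 1.
But (F') is also a unit clause — contradiction.
So C must be the other value — set C = 0.
The clause (D') is unit, so D = 0.
The clause (E') is unit, so E = 0.
But (E) is also a unit clause — contradiction.
Both values of C lead to a conflict.
So every satisfying assignment has H = True.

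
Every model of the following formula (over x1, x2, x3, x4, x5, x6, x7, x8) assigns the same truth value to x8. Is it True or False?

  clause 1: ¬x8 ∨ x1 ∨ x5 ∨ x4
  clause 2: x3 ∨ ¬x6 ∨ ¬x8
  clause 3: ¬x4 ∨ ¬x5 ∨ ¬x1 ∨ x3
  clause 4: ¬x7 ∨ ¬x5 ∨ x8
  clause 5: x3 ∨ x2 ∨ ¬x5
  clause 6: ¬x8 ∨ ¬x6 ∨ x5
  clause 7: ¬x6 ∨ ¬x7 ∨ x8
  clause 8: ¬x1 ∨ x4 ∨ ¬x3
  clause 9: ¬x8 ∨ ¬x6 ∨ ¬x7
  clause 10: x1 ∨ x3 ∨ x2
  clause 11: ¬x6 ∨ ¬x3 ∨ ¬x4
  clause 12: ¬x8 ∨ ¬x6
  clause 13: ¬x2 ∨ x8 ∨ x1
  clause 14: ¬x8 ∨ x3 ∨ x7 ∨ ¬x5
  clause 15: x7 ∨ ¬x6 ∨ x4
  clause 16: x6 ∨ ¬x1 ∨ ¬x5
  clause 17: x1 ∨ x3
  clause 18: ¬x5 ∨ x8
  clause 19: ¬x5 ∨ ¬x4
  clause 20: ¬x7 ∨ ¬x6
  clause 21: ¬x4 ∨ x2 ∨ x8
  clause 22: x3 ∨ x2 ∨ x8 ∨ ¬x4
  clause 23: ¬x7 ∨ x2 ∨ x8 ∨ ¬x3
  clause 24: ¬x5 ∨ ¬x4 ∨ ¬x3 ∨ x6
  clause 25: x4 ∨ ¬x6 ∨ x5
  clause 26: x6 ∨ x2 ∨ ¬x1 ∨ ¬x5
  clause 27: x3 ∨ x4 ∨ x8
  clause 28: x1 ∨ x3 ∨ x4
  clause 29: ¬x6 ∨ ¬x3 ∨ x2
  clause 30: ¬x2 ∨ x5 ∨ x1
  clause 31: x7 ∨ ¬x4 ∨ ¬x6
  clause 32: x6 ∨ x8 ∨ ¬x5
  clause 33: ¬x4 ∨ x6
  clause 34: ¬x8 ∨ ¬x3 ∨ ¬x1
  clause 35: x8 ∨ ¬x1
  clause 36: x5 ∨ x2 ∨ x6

True

Suppose x8 = False.
Unit clause (¬x5) forces x5 = False.
Unit clause (¬x1) forces x1 = False.
Unit clause (¬x2) forces x2 = False.
Unit clause (x3) forces x3 = True.
Unit clause (¬x4) forces x4 = False.
Unit clause (¬x7) forces x7 = False.
Unit clause (¬x6) forces x6 = False.
That conflicts with the unit clause (x6).
So every satisfying assignment has x8 = True.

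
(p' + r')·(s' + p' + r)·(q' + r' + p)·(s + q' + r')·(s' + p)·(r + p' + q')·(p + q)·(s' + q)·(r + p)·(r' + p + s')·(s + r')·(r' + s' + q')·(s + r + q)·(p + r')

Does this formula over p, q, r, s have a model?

Unsatisfiable

Case p = 0:
(s') alone gives s = 0.
(q) alone gives q = 1.
(r') alone gives r = 0.
But (r) is also a unit clause — contradiction.
That branch fails; take p = 1 instead.
(r') alone gives r = 0.
(s') alone gives s = 0.
(q') alone gives q = 0.
But (q) is also a unit clause — contradiction.
Neither p = 1 nor p = 0 works.
No assignment satisfies every clause.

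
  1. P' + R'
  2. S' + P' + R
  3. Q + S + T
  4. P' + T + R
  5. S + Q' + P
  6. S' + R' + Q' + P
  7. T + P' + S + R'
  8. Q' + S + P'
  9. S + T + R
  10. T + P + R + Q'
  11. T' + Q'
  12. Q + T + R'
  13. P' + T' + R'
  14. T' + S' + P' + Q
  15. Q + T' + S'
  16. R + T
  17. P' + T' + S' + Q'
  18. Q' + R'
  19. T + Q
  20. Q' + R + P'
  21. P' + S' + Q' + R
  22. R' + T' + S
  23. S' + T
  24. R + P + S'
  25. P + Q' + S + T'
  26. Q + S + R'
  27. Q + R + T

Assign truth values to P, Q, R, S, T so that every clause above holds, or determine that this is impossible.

P=0, Q=0, R=0, S=0, T=1

Suppose P = 0.
Suppose S = 0.
(Q') alone gives Q = 0.
(T) alone gives T = 1.
(R') alone gives R = 0.
Every clause now holds.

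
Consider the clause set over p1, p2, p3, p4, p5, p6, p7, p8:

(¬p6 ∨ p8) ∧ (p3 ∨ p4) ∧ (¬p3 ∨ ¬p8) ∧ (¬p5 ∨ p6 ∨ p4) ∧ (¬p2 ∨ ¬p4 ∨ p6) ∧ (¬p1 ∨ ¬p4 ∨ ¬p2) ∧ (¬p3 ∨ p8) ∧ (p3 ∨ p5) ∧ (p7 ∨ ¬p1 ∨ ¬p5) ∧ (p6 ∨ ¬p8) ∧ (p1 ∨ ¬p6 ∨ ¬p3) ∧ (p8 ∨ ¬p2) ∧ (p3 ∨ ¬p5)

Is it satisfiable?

Case p6 = False:
(¬p8) alone gives p8 = False.
(¬p3) alone gives p3 = False.
(p4) alone gives p4 = True.
(¬p2) alone gives p2 = False.
(p5) alone gives p5 = True.
But (¬p5) is also a unit clause — contradiction.
Backtrack on p6: now try p6 = True.
(p8) alone gives p8 = True.
(¬p3) alone gives p3 = False.
(p4) alone gives p4 = True.
(p5) alone gives p5 = True.
But (¬p5) is also a unit clause — contradiction.
Either choice for p6 ends in contradiction.
No assignment satisfies every clause.

No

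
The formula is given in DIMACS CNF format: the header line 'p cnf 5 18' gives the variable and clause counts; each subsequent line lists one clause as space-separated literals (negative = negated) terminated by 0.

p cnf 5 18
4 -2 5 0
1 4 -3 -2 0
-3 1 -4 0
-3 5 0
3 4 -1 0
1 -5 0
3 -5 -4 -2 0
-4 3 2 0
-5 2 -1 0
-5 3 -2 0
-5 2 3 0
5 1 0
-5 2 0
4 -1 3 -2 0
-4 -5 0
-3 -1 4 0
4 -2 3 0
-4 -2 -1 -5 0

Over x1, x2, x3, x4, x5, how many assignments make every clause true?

1

There are 2^5 = 32 truth assignments over (x1, x2, x3, x4, x5).
Split on x2. With x2 = True, the clauses containing x2 are satisfied and ¬x2 drops from the rest; 1 of the 2^4 = 16 assignments to the other variables satisfy what remains.
With x2 = False, by the same count on the reduced clause set, 0 assignments work.
(One model: x1=T, x2=T, x3=F, x4=T, x5=F.)
Total: 1 + 0 = 1.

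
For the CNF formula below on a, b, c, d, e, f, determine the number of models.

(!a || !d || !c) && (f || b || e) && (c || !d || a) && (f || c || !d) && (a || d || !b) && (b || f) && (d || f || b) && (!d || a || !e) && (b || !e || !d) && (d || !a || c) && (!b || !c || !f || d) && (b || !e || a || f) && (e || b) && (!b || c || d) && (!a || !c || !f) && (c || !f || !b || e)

There are 2^6 = 64 truth assignments over (a, b, c, d, e, f).
Split on d. With d = true, the clauses containing d are satisfied and !d drops from the rest; 3 of the 2^5 = 32 assignments to the other variables satisfy what remains.
With d = false, by the same count on the reduced clause set, 4 assignments work.
Total: 3 + 4 = 7.

7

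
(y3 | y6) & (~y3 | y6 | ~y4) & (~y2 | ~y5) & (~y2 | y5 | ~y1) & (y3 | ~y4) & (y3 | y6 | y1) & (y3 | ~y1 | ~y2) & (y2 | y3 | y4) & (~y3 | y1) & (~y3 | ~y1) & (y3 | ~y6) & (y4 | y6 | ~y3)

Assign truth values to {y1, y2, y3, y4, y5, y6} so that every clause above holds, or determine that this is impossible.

Case y3 = 1:
(y1) alone gives y1 = 1.
Now (~y1) is unsatisfied and unit — conflict.
That branch fails; take y3 = 0 instead.
(y6) alone gives y6 = 1.
Now (~y6) is unsatisfied and unit — conflict.
Neither y3 = 1 nor y3 = 0 works.

UNSATISFIABLE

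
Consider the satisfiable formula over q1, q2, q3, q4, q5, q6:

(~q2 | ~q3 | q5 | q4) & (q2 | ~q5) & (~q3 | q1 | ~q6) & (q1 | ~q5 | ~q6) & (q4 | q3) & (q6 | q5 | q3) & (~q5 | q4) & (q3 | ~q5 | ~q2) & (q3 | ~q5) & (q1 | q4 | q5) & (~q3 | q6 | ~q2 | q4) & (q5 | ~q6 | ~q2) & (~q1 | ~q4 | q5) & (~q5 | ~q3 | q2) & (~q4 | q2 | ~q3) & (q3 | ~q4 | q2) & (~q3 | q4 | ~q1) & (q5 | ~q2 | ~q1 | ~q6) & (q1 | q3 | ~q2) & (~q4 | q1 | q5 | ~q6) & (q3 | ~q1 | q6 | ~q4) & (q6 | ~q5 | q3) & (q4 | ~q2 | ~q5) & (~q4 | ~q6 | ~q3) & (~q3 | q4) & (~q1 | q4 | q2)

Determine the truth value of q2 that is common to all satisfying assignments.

True

Suppose q2 = 0.
From the singleton clause (~q5), q5 = 0.
Try q4 = 1.
From the singleton clause (~q1), q1 = 0.
From the singleton clause (~q3), q3 = 0.
Now (q3) is unsatisfied and unit — conflict.
Undo q4 and try q4 = 0.
From the singleton clause (q3), q3 = 1.
Now (~q3) is unsatisfied and unit — conflict.
Both values of q4 lead to a conflict.
So every satisfying assignment has q2 = True.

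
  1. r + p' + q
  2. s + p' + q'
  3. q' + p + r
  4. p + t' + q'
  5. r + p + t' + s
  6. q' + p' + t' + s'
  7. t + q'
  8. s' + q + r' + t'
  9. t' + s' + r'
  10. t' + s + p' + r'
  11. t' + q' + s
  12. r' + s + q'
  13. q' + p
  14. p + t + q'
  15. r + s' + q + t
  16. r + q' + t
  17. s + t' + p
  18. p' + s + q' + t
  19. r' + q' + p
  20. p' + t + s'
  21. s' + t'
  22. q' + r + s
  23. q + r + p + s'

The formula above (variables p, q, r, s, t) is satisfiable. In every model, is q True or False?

Suppose q = 1.
Unit clause (t) forces t = 1.
Unit clause (p) forces p = 1.
Unit clause (s) forces s = 1.
That conflicts with the unit clause (s').
So every satisfying assignment has q = False.

False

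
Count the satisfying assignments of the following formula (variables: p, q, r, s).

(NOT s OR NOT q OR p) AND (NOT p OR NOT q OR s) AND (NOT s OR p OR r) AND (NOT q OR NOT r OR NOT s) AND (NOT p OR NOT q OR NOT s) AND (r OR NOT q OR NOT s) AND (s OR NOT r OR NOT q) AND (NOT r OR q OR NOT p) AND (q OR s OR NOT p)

There are 2^4 = 16 truth assignments over (p, q, r, s).
Check each against the 9 clauses (columns in the order p, q, r, s):
  F F F F  ✓ satisfies all
  F F F T  ✗ fails (NOT s OR p OR r)
  F F T F  ✓ satisfies all
  F F T T  ✓ satisfies all
  F T F F  ✓ satisfies all
  F T F T  ✗ fails (NOT s OR NOT q OR p)
  F T T F  ✗ fails (s OR NOT r OR NOT q)
  F T T T  ✗ fails (NOT s OR NOT q OR p)
  T F F F  ✗ fails (q OR s OR NOT p)
  T F F T  ✓ satisfies all
  T F T F  ✗ fails (NOT r OR q OR NOT p)
  T F T T  ✗ fails (NOT r OR q OR NOT p)
  T T F F  ✗ fails (NOT p OR NOT q OR s)
  T T F T  ✗ fails (NOT p OR NOT q OR NOT s)
  T T T F  ✗ fails (NOT p OR NOT q OR s)
  T T T T  ✗ fails (NOT q OR NOT r OR NOT s)
5 of the 16 rows are models.

5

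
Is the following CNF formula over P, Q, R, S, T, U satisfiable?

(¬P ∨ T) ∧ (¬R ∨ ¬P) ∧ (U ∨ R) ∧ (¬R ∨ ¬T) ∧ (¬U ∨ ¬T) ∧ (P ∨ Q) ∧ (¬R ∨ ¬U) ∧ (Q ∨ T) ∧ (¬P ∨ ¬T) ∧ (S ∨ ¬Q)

Try P = False.
From the singleton clause (Q), Q = True.
From the singleton clause (S), S = True.
Try U = True.
From the singleton clause (¬T), T = False.
From the singleton clause (¬R), R = False.
All clauses are satisfied.
A satisfying assignment: P: False,  Q: True,  R: False,  S: True,  T: False,  U: True.

Satisfiable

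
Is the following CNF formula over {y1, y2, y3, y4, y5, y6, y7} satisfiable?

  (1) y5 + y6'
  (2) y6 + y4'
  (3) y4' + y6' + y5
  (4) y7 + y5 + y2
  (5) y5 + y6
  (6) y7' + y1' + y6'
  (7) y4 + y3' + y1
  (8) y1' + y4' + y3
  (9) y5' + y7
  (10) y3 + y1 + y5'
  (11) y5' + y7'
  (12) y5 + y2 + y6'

Try y5 = 1.
From the singleton clause (y7), y7 = 1.
That conflicts with the unit clause (y7').
So y5 must be the other value — set y5 = 0.
From the singleton clause (y6'), y6 = 0.
That conflicts with the unit clause (y6).
Both values of y5 lead to a conflict.
No assignment satisfies every clause.

No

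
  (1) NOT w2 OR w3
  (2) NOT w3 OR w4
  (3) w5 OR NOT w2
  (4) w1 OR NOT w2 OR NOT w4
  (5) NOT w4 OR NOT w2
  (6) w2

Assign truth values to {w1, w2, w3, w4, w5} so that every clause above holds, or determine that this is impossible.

UNSATISFIABLE

From the singleton clause (w2), w2 = true.
From the singleton clause (w3), w3 = true.
From the singleton clause (w4), w4 = true.
Now (NOT w4) is unsatisfied and unit — conflict.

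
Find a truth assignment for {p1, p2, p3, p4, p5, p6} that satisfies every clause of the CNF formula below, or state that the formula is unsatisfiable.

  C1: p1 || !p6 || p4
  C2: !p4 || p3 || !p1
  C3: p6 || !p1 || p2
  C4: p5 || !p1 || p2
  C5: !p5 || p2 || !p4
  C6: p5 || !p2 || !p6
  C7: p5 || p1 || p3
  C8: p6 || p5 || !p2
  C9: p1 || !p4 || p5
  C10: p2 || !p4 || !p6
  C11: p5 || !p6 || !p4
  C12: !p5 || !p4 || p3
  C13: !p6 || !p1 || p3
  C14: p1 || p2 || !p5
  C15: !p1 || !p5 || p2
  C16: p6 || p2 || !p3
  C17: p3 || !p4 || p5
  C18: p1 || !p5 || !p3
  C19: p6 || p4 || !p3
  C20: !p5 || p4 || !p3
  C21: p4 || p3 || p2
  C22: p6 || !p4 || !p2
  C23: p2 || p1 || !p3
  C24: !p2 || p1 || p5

p1 ↦ true, p2 ↦ true, p3 ↦ true, p4 ↦ true, p5 ↦ true, p6 ↦ true

Try p1 = true.
Try p4 = true.
From the singleton clause (p3), p3 = true.
Try p6 = true.
From the singleton clause (p2), p2 = true.
From the singleton clause (p5), p5 = true.
This assignment satisfies each clause.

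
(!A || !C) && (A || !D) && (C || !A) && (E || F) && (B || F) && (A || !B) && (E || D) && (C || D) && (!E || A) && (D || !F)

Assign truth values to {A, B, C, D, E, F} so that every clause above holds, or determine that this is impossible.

UNSATISFIABLE

Branch on A: set A = false.
From the singleton clause (!D), D = false.
From the singleton clause (!B), B = false.
From the singleton clause (F), F = true.
That conflicts with the unit clause (!F).
So A must be the other value — set A = true.
From the singleton clause (!C), C = false.
That conflicts with the unit clause (C).
Neither A = true nor A = false works.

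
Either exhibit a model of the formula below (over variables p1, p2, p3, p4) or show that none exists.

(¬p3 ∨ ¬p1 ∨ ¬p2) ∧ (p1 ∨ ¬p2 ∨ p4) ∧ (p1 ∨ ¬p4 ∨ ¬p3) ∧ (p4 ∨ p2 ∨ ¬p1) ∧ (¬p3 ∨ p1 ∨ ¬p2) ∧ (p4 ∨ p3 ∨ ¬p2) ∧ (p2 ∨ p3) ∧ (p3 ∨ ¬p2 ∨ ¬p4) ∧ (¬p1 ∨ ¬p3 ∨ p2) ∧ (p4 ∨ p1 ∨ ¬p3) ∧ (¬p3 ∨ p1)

UNSATISFIABLE

Branch on p2: set p2 = True.
Branch on p3: set p3 = False.
(p4) alone gives p4 = True.
That conflicts with the unit clause (¬p4).
Undo p3 and try p3 = True.
(¬p1) alone gives p1 = False.
That conflicts with the unit clause (p1).
Neither p3 = True nor p3 = False works.
Undo p2 and try p2 = False.
(p3) alone gives p3 = True.
(¬p1) alone gives p1 = False.
That conflicts with the unit clause (p1).
Neither p2 = True nor p2 = False works.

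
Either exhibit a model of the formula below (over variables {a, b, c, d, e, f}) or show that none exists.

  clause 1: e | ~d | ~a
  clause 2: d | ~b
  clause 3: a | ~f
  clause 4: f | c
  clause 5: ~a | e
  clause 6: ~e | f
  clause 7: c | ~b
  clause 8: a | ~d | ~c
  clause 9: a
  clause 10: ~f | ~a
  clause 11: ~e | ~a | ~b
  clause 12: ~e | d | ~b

From the singleton clause (a), a = 1.
From the singleton clause (e), e = 1.
From the singleton clause (f), f = 1.
That conflicts with the unit clause (~f).

UNSATISFIABLE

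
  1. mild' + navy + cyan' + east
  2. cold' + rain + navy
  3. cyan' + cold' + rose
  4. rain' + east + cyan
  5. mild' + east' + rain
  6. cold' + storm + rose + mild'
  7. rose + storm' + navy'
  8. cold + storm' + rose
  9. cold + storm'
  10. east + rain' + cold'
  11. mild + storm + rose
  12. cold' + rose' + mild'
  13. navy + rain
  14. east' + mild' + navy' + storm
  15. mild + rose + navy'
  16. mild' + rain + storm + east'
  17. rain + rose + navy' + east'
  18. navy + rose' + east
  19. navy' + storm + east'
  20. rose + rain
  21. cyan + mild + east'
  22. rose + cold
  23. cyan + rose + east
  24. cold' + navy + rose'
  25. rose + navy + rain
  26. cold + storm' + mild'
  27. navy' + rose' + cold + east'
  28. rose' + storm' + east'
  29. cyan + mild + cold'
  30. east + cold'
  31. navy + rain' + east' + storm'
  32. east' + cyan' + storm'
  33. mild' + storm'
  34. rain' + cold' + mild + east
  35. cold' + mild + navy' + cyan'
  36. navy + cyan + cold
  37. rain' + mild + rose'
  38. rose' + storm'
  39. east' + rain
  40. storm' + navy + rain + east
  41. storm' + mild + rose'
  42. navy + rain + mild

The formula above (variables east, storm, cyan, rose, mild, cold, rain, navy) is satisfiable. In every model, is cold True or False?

Suppose cold = 1.
From the singleton clause (east), east = 1.
From the singleton clause (rain), rain = 1.
Try cyan = 0.
From the singleton clause (mild), mild = 1.
From the singleton clause (rose'), rose = 0.
From the singleton clause (storm), storm = 1.
That conflicts with the unit clause (storm').
Backtrack on cyan: now try cyan = 1.
From the singleton clause (rose), rose = 1.
From the singleton clause (mild'), mild = 0.
That conflicts with the unit clause (mild).
Both values of cyan lead to a conflict.
So every satisfying assignment has cold = False.

False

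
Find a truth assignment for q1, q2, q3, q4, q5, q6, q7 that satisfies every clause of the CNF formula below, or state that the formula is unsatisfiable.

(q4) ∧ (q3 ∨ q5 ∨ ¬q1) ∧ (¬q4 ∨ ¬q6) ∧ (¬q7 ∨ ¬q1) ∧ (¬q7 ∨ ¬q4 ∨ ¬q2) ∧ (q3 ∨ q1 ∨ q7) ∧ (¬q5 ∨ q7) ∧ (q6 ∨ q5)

The clause (q4) is unit, so q4 = True.
The clause (¬q6) is unit, so q6 = False.
The clause (q5) is unit, so q5 = True.
The clause (q7) is unit, so q7 = True.
The clause (¬q1) is unit, so q1 = False.
The clause (¬q2) is unit, so q2 = False.
All clauses hold; q3 can take either value.

q1: False; q2: False; q3: True; q4: True; q5: True; q6: False; q7: True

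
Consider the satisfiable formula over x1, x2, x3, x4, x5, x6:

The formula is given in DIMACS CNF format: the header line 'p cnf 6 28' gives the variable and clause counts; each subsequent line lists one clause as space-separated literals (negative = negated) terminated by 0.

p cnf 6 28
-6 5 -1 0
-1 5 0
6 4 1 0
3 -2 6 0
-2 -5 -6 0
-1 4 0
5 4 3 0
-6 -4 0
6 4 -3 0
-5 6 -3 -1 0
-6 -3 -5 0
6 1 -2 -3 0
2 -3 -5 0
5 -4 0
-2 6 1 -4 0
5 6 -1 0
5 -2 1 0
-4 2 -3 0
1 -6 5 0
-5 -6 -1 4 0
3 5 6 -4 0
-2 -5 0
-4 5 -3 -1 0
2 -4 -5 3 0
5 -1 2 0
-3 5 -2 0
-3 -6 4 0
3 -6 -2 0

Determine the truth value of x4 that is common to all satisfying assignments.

Suppose x4 = True.
From the singleton clause (¬x6), x6 = False.
From the singleton clause (x5), x5 = True.
From the singleton clause (¬x2), x2 = False.
From the singleton clause (¬x3), x3 = False.
Now (x3) is unsatisfied and unit — conflict.
So every satisfying assignment has x4 = False.

False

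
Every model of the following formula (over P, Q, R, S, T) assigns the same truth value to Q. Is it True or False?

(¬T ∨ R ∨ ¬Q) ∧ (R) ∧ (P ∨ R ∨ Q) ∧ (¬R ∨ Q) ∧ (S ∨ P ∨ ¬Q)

Suppose Q = False.
Unit clause (R) forces R = True.
Now (¬R) is unsatisfied and unit — conflict.
So every satisfying assignment has Q = True.

True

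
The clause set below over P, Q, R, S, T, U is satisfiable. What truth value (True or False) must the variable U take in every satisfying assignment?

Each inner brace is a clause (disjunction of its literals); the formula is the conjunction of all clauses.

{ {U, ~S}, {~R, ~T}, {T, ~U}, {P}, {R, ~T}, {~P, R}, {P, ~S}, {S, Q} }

False

Suppose U = 1.
(T) alone gives T = 1.
(~R) alone gives R = 0.
Now (R) is unsatisfied and unit — conflict.
So every satisfying assignment has U = False.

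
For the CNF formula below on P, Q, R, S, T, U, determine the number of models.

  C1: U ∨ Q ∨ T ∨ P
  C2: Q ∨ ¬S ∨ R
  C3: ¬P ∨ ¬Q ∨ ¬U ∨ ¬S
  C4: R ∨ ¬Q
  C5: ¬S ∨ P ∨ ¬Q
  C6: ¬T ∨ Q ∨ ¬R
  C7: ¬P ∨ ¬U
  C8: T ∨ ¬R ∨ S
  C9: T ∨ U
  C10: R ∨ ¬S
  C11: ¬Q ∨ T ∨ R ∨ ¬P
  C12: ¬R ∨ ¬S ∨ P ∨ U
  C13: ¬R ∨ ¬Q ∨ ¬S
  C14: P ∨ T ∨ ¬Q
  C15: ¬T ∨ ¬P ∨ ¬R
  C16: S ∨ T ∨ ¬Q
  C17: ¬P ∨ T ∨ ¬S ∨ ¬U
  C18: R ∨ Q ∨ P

4

There are 2^6 = 64 truth assignments over (P, Q, R, S, T, U).
Split on Q. With Q = True, the clauses containing Q are satisfied and ¬Q drops from the rest; 2 of the 2^5 = 32 assignments to the other variables satisfy what remains.
With Q = False, by the same count on the reduced clause set, 2 assignments work.
(One model: P=F, Q=F, R=T, S=T, T=F, U=T.)
Total: 2 + 2 = 4.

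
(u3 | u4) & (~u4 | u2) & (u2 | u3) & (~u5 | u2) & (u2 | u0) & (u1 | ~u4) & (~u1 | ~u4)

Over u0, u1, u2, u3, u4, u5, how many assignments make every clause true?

10

There are 2^6 = 64 truth assignments over (u0, u1, u2, u3, u4, u5).
Split on u5. With u5 = 1, the clauses containing u5 are satisfied and ~u5 drops from the rest; 4 of the 2^5 = 32 assignments to the other variables satisfy what remains.
With u5 = 0, by the same count on the reduced clause set, 6 assignments work.
(One model: u0=F, u1=F, u2=T, u3=T, u4=F, u5=F.)
Total: 4 + 6 = 10.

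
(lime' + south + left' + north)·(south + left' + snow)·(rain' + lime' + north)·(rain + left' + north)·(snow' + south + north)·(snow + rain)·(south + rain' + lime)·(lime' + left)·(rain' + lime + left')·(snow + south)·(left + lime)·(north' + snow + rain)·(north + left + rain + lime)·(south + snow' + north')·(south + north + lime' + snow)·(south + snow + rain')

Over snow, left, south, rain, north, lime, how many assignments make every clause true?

4

There are 2^6 = 64 truth assignments over (snow, left, south, rain, north, lime).
Split on north. With north = 1, the clauses containing north are satisfied and north' drops from the rest; 4 of the 2^5 = 32 assignments to the other variables satisfy what remains.
With north = 0, by the same count on the reduced clause set, 0 assignments work.
(One model: snow=F, left=T, south=T, rain=T, north=T, lime=T.)
Total: 4 + 0 = 4.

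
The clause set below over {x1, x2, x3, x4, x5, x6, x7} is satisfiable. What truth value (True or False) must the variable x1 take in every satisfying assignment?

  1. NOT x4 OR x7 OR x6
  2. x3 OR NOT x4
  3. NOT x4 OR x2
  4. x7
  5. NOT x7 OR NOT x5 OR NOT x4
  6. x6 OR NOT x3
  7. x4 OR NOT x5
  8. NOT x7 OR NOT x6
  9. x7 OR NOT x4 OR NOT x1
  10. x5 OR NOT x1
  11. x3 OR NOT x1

Suppose x1 = true.
From the singleton clause (x7), x7 = true.
From the singleton clause (NOT x6), x6 = false.
From the singleton clause (NOT x3), x3 = false.
Now (x3) is unsatisfied and unit — conflict.
So every satisfying assignment has x1 = False.

False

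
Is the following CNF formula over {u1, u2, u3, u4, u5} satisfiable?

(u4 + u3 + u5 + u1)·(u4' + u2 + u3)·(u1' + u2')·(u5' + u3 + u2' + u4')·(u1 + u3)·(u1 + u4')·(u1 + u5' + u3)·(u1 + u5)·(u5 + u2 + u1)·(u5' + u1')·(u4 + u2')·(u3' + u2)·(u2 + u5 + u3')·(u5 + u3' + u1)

Yes

Case u1 = 1:
(u2') alone gives u2 = 0.
(u5') alone gives u5 = 0.
(u3') alone gives u3 = 0.
(u4') alone gives u4 = 0.
All clauses are satisfied.
A satisfying assignment: u1=1; u2=0; u3=0; u4=0; u5=0.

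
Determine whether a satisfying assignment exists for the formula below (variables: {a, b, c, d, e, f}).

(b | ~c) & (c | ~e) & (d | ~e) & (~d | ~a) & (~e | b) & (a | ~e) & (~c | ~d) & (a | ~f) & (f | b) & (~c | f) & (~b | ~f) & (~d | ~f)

Yes

Suppose b = 1.
Unit clause (~f) forces f = 0.
Unit clause (~c) forces c = 0.
Unit clause (~e) forces e = 0.
Suppose d = 0.
No clause remains; a is free.
A satisfying assignment: a=0, b=1, c=0, d=0, e=0, f=0.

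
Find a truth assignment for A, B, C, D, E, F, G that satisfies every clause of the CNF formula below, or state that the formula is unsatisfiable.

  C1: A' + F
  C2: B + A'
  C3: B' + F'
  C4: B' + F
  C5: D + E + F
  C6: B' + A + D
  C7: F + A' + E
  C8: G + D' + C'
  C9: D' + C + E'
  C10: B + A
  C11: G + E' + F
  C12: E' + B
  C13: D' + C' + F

UNSATISFIABLE

Suppose A = 0.
Unit clause (B) forces B = 1.
Unit clause (F') forces F = 0.
That conflicts with the unit clause (F).
Undo A and try A = 1.
Unit clause (F) forces F = 1.
Unit clause (B) forces B = 1.
That conflicts with the unit clause (B').
Both values of A lead to a conflict.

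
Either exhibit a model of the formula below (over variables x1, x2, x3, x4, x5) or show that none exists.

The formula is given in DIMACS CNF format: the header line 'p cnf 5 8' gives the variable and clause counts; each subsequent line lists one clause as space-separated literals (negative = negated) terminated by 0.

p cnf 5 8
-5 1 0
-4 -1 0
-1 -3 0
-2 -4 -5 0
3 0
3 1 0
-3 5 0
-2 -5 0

UNSATISFIABLE

The clause (x3) is unit, so x3 = True.
The clause (¬x1) is unit, so x1 = False.
The clause (¬x5) is unit, so x5 = False.
Now (x5) is unsatisfied and unit — conflict.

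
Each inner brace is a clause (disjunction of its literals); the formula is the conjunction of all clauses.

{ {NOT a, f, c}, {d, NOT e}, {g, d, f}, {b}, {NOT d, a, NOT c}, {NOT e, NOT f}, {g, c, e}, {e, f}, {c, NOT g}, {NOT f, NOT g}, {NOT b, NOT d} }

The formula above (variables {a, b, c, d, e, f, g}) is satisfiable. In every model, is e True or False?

False

Suppose e = true.
(d) alone gives d = true.
(b) alone gives b = true.
That conflicts with the unit clause (NOT b).
So every satisfying assignment has e = False.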